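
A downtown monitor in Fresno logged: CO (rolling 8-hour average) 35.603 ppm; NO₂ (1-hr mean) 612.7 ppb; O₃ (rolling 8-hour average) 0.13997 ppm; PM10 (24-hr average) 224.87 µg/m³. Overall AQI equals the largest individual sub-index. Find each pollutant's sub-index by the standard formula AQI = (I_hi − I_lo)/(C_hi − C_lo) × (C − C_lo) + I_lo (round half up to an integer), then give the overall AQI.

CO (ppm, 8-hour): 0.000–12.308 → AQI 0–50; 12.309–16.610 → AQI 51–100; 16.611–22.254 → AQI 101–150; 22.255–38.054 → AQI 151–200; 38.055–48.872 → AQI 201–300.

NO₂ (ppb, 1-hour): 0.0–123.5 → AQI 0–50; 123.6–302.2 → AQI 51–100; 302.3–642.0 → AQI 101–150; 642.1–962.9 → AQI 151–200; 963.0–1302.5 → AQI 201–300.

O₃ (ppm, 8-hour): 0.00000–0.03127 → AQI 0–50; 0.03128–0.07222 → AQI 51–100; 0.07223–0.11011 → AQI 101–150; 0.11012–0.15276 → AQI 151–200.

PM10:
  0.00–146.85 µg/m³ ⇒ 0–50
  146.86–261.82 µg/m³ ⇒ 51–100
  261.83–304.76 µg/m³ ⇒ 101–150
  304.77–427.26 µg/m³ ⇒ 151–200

CO: 35.603 lies in 22.255–38.054, so I_lo=151, I_hi=200, C_lo=22.255, C_hi=38.054.
(200−151)/(38.054−22.255) × (35.603−22.255) + 151 = 49/15.799 × 13.348 + 151 ≈ 192.40 → 192.
NO₂ 612.7: bracket 302.3–642.0 → index 101–150; slope 49/339.7, offset 310.4.
AQI = 101 + 49/339.7·310.4 ≈ 145.77 ⇒ 146.
O₃: 0.13997 ∈ [0.11012, 0.15276] ↔ index [151, 200].
151 + (0.13997−0.11012)·(200−151)/(0.15276−0.11012) = 151 + 0.02985·49/0.04264 ≈ 185.30, so AQI = 185.
PM10: row 146.86–261.82 (AQI 51–100). (100−51)·(224.87−146.86)/(261.82−146.86) + 51 = 49·78.01/114.96 + 51 ≈ 84.25 → 84.
Sub-indices: CO→192, NO₂→146, O₃→185, PM10→84. Overall AQI = max = 192; dominant pollutant is CO.

192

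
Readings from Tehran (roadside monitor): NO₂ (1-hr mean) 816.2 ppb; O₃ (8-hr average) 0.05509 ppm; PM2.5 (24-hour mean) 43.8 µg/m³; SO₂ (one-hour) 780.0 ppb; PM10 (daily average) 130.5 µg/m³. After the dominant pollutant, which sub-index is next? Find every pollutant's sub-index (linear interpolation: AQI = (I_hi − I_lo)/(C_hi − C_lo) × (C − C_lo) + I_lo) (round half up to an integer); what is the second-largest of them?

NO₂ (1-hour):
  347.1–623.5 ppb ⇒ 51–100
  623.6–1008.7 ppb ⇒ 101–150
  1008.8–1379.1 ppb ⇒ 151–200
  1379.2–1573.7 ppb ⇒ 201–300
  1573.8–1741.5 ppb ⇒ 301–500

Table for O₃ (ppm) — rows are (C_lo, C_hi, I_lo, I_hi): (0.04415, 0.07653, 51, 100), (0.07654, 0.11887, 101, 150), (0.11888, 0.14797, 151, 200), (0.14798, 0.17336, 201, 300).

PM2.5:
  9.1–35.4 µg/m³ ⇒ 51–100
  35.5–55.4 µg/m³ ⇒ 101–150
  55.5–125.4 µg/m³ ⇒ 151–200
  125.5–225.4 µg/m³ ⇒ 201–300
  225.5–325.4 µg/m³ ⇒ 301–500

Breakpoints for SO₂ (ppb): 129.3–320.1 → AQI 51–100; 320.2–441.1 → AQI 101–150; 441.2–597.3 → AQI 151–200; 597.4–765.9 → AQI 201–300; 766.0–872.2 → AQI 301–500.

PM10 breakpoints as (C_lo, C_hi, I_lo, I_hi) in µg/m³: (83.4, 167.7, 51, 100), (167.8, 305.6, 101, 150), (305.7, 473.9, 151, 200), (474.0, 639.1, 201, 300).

126

NO₂: row 623.6–1008.7 (AQI 101–150). (150−101)·(816.2−623.6)/(1008.7−623.6) + 101 = 49·192.6/385.1 + 101 ≈ 125.51 → 126.
O₃: row 0.04415–0.07653 (AQI 51–100). (100−51)·(0.05509−0.04415)/(0.07653−0.04415) + 51 = 49·0.01094/0.03238 + 51 ≈ 67.56 → 68.
PM2.5: 43.8 ∈ [35.5, 55.4] ↔ index [101, 150].
101 + (43.8−35.5)·(150−101)/(55.4−35.5) = 101 + 8.3·49/19.9 ≈ 121.44, so AQI = 121.
SO₂: row 766.0–872.2 (AQI 301–500). (500−301)·(780.0−766.0)/(872.2−766.0) + 301 = 199·14.0/106.2 + 301 ≈ 327.23 → 327.
PM10: 130.5 lies in 83.4–167.7, so I_lo=51, I_hi=100, C_lo=83.4, C_hi=167.7.
(100−51)/(167.7−83.4) × (130.5−83.4) + 51 = 49/84.3 × 47.1 + 51 ≈ 78.38 → 78.
Sub-indices: NO₂→126, O₃→68, PM2.5→121, SO₂→327, PM10→78. Ranked high→low: 327, 126, 121, 78, 68. Second-highest sub-index = 126.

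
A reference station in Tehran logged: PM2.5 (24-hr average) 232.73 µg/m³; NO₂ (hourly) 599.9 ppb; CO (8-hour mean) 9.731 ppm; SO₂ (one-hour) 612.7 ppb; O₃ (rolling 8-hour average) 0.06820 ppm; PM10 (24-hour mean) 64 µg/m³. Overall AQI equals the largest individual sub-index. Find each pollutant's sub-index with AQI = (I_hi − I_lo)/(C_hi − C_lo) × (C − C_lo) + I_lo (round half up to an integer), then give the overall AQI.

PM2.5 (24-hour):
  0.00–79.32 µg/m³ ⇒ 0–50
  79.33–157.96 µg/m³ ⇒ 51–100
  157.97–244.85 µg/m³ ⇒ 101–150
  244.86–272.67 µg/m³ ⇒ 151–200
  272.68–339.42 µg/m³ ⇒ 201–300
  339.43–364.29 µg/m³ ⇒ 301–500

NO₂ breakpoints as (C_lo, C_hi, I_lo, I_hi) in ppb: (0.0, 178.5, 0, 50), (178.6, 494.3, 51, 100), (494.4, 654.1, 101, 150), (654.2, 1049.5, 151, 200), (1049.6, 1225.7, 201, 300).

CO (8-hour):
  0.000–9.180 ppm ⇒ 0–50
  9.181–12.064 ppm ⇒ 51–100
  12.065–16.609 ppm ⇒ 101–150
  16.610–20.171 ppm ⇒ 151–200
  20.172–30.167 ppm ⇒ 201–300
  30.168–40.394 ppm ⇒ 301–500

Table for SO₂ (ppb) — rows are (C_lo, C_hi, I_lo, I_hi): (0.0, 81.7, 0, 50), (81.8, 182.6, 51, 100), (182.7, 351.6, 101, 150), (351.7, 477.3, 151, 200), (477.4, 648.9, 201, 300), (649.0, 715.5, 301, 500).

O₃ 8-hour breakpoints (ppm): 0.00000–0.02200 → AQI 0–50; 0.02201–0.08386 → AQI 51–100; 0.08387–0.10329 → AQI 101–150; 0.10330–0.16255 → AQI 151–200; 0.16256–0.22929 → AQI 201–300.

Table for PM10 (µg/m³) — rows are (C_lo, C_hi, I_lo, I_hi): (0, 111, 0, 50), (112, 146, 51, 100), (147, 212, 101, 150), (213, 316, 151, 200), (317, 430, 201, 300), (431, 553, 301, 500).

PM2.5: row 157.97–244.85 (AQI 101–150). (150−101)·(232.73−157.97)/(244.85−157.97) + 101 = 49·74.76/86.88 + 101 ≈ 143.16 → 143.
NO₂: row 494.4–654.1 (AQI 101–150). (150−101)·(599.9−494.4)/(654.1−494.4) + 101 = 49·105.5/159.7 + 101 ≈ 133.37 → 133.
CO 9.731: bracket 9.181–12.064 → index 51–100; slope 49/2.883, offset 0.550.
AQI = 51 + 49/2.883·0.550 ≈ 60.35 ⇒ 60.
SO₂: row 477.4–648.9 (AQI 201–300). (300−201)·(612.7−477.4)/(648.9−477.4) + 201 = 99·135.3/171.5 + 201 ≈ 279.10 → 279.
O₃: 0.06820 ∈ [0.02201, 0.08386] ↔ index [51, 100].
51 + (0.06820−0.02201)·(100−51)/(0.08386−0.02201) = 51 + 0.04619·49/0.06185 ≈ 87.59, so AQI = 88.
PM10: 64 ∈ [0, 111] ↔ index [0, 50].
0 + (64−0)·(50−0)/(111−0) = 0 + 64·50/111 ≈ 28.83, so AQI = 29.
Sub-indices: PM2.5→143, NO₂→133, CO→60, SO₂→279, O₃→88, PM10→29. Overall AQI = max = 279; dominant pollutant is SO₂.

279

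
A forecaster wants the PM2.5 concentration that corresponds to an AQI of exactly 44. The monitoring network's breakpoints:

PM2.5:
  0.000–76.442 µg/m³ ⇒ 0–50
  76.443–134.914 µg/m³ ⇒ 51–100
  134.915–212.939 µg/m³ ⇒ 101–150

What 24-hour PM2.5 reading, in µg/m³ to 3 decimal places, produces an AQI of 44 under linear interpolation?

67.269

AQI 44 lies in the 0–50 band, which corresponds to 0.000–76.442 µg/m³.
C = 0.000 + (44−0)×(76.442−0.000)/(50−0) = 0.000 + 44×76.442/50 ≈ 67.26896 µg/m³ → 67.269 µg/m³ to 3 dp.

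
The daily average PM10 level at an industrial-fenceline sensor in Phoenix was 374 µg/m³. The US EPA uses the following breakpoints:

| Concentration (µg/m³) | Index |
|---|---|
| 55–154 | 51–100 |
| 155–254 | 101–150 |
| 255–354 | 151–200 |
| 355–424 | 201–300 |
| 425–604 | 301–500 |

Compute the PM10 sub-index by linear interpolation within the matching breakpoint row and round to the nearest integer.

228

PM10: row 355–424 (AQI 201–300). (300−201)·(374−355)/(424−355) + 201 = 99·19/69 + 201 ≈ 228.26 → 228.
AQI 228 falls in the Very Unhealthy category.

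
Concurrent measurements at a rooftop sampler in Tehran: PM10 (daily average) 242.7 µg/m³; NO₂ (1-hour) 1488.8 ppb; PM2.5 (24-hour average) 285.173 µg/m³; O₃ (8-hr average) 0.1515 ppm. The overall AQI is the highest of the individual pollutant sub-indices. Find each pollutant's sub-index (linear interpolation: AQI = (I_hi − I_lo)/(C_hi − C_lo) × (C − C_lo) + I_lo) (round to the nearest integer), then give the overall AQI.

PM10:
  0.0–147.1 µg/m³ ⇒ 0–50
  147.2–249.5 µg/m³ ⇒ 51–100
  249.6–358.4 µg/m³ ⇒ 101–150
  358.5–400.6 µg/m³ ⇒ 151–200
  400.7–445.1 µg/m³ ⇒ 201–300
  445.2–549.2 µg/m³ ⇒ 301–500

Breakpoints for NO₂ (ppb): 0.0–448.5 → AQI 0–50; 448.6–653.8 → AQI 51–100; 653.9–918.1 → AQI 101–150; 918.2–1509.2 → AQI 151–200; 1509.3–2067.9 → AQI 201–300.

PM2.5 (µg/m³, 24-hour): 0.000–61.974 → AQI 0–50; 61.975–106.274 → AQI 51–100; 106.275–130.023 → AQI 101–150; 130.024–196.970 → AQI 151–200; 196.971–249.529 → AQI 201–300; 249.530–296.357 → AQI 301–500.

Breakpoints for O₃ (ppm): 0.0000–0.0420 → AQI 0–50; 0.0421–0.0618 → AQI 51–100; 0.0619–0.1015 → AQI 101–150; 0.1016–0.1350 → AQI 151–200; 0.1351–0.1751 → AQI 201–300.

PM10: 242.7 lies in 147.2–249.5, so I_lo=51, I_hi=100, C_lo=147.2, C_hi=249.5.
(100−51)/(249.5−147.2) × (242.7−147.2) + 51 = 49/102.3 × 95.5 + 51 ≈ 96.74 → 97.
NO₂: 1488.8 lies in 918.2–1509.2, so I_lo=151, I_hi=200, C_lo=918.2, C_hi=1509.2.
(200−151)/(1509.2−918.2) × (1488.8−918.2) + 151 = 49/591.0 × 570.6 + 151 ≈ 198.31 → 198.
PM2.5 285.173: bracket 249.530–296.357 → index 301–500; slope 199/46.827, offset 35.643.
AQI = 301 + 199/46.827·35.643 ≈ 452.47 ⇒ 452.
O₃: row 0.1351–0.1751 (AQI 201–300). (300−201)·(0.1515−0.1351)/(0.1751−0.1351) + 201 = 99·0.0164/0.0400 + 201 ≈ 241.59 → 242.
Sub-indices: PM10→97, NO₂→198, PM2.5→452, O₃→242. Overall AQI = max = 452; dominant pollutant is PM2.5.

452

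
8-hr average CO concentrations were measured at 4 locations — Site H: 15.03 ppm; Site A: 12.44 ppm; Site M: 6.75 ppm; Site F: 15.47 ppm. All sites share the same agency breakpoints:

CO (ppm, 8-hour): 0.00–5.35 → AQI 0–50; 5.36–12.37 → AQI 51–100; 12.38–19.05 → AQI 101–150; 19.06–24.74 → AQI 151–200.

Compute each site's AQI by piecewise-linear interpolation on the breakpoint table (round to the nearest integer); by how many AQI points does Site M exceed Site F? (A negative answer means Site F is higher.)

Site H: 15.03 ∈ [12.38, 19.05] ↔ index [101, 150].
101 + (15.03−12.38)·(150−101)/(19.05−12.38) = 101 + 2.65·49/6.67 ≈ 120.47, so AQI = 120.
Site A: 12.44 ∈ [12.38, 19.05] ↔ index [101, 150].
101 + (12.44−12.38)·(150−101)/(19.05−12.38) = 101 + 0.06·49/6.67 ≈ 101.44, so AQI = 101.
Site M: 6.75 lies in 5.36–12.37, so I_lo=51, I_hi=100, C_lo=5.36, C_hi=12.37.
(100−51)/(12.37−5.36) × (6.75−5.36) + 51 = 49/7.01 × 1.39 + 51 ≈ 60.72 → 61.
Site F: 15.47 lies in 12.38–19.05, so I_lo=101, I_hi=150, C_lo=12.38, C_hi=19.05.
(150−101)/(19.05−12.38) × (15.47−12.38) + 101 = 49/6.67 × 3.09 + 101 ≈ 123.70 → 124.
AQIs: Site H=120, Site A=101, Site M=61, Site F=124. Site M (61) − Site F (124) = -63.

-63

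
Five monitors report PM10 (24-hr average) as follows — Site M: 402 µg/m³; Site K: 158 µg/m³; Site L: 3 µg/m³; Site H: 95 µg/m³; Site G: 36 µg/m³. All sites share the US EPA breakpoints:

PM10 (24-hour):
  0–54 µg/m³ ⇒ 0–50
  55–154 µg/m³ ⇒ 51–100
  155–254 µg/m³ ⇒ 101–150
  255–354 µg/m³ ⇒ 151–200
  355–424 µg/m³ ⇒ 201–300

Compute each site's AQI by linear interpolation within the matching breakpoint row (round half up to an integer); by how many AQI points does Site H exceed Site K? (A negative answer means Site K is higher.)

-31

Site M: row 355–424 (AQI 201–300). (300−201)·(402−355)/(424−355) + 201 = 99·47/69 + 201 ≈ 268.43 → 268.
Site K: 158 lies in 155–254, so I_lo=101, I_hi=150, C_lo=155, C_hi=254.
(150−101)/(254−155) × (158−155) + 101 = 49/99 × 3 + 101 ≈ 102.48 → 102.
Site L: 3 lies in 0–54, so I_lo=0, I_hi=50, C_lo=0, C_hi=54.
(50−0)/(54−0) × (3−0) + 0 = 50/54 × 3 + 0 ≈ 2.78 → 3.
Site H: 95 lies in 55–154, so I_lo=51, I_hi=100, C_lo=55, C_hi=154.
(100−51)/(154−55) × (95−55) + 51 = 49/99 × 40 + 51 ≈ 70.80 → 71.
Site G 36: bracket 0–54 → index 0–50; slope 50/54, offset 36.
AQI = 0 + 50/54·36 ≈ 33.33 ⇒ 33.
AQIs: Site M=268, Site K=102, Site L=3, Site H=71, Site G=33. Site H (71) − Site K (102) = -31.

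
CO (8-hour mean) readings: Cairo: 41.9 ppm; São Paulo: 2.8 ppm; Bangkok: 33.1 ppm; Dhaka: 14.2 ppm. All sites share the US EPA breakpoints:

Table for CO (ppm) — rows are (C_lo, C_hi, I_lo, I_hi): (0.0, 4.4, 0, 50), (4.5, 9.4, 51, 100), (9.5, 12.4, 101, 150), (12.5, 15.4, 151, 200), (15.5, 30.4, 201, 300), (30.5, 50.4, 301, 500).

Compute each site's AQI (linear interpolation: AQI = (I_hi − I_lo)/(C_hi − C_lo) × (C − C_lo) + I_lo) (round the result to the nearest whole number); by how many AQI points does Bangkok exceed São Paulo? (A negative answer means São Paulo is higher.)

295

Cairo: 41.9 lies in 30.5–50.4, so I_lo=301, I_hi=500, C_lo=30.5, C_hi=50.4.
(500−301)/(50.4−30.5) × (41.9−30.5) + 301 = 199/19.9 × 11.4 + 301 ≈ 415.00 → 415.
São Paulo: 2.8 lies in 0.0–4.4, so I_lo=0, I_hi=50, C_lo=0.0, C_hi=4.4.
(50−0)/(4.4−0.0) × (2.8−0.0) + 0 = 50/4.4 × 2.8 + 0 ≈ 31.82 → 32.
Bangkok 33.1: bracket 30.5–50.4 → index 301–500; slope 199/19.9, offset 2.6.
AQI = 301 + 199/19.9·2.6 ≈ 327.00 ⇒ 327.
Dhaka 14.2: bracket 12.5–15.4 → index 151–200; slope 49/2.9, offset 1.7.
AQI = 151 + 49/2.9·1.7 ≈ 179.72 ⇒ 180.
AQIs: Cairo=415, São Paulo=32, Bangkok=327, Dhaka=180. Bangkok (327) − São Paulo (32) = 295.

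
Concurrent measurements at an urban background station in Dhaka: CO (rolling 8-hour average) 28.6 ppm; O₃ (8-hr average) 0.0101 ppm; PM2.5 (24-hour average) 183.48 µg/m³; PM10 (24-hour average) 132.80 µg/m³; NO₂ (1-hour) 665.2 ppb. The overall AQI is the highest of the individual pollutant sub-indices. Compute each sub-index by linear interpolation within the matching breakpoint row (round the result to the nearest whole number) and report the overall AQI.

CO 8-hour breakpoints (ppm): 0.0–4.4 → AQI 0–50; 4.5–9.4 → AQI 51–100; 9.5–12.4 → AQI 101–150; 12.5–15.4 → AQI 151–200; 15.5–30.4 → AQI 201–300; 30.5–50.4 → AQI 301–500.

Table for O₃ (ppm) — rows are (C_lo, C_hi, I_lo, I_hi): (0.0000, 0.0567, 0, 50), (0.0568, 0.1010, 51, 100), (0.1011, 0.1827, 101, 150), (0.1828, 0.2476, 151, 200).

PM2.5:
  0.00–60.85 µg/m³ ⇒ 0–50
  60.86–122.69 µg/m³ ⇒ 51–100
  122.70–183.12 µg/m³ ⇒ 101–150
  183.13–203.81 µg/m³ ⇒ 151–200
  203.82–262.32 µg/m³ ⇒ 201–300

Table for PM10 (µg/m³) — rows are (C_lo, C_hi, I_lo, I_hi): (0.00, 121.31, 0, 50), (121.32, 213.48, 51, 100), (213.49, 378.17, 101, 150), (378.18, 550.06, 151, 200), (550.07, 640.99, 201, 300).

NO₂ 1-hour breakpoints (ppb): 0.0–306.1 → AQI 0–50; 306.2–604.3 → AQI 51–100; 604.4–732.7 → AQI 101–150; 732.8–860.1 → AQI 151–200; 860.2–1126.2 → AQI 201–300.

288

CO: 28.6 lies in 15.5–30.4, so I_lo=201, I_hi=300, C_lo=15.5, C_hi=30.4.
(300−201)/(30.4−15.5) × (28.6−15.5) + 201 = 99/14.9 × 13.1 + 201 ≈ 288.04 → 288.
O₃ 0.0101: bracket 0.0000–0.0567 → index 0–50; slope 50/0.0567, offset 0.0101.
AQI = 0 + 50/0.0567·0.0101 ≈ 8.91 ⇒ 9.
PM2.5: 183.48 lies in 183.13–203.81, so I_lo=151, I_hi=200, C_lo=183.13, C_hi=203.81.
(200−151)/(203.81−183.13) × (183.48−183.13) + 151 = 49/20.68 × 0.35 + 151 ≈ 151.83 → 152.
PM10: row 121.32–213.48 (AQI 51–100). (100−51)·(132.80−121.32)/(213.48−121.32) + 51 = 49·11.48/92.16 + 51 ≈ 57.10 → 57.
NO₂: 665.2 ∈ [604.4, 732.7] ↔ index [101, 150].
101 + (665.2−604.4)·(150−101)/(732.7−604.4) = 101 + 60.8·49/128.3 ≈ 124.22, so AQI = 124.
Sub-indices: CO→288, O₃→9, PM2.5→152, PM10→57, NO₂→124. Overall AQI = max = 288; dominant pollutant is CO.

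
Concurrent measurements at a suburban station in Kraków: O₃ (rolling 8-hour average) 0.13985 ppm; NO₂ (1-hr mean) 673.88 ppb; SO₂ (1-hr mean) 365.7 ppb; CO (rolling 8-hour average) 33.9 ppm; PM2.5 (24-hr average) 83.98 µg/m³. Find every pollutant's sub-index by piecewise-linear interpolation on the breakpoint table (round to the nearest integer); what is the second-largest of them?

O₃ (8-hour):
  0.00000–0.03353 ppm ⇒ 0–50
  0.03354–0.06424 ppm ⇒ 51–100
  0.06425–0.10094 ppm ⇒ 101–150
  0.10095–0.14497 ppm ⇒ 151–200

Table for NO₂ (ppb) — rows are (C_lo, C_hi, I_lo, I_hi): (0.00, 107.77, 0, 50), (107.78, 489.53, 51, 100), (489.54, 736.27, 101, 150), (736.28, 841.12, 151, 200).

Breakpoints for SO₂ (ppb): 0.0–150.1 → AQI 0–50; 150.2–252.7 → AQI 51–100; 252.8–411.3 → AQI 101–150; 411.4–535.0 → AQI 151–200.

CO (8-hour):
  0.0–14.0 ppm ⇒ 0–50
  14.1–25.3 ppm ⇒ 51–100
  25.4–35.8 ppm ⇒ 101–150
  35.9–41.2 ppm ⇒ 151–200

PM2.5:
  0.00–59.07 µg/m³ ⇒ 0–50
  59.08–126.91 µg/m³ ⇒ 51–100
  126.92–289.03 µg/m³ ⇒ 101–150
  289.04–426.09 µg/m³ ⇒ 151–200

O₃: row 0.10095–0.14497 (AQI 151–200). (200−151)·(0.13985−0.10095)/(0.14497−0.10095) + 151 = 49·0.03890/0.04402 + 151 ≈ 194.30 → 194.
NO₂: 673.88 lies in 489.54–736.27, so I_lo=101, I_hi=150, C_lo=489.54, C_hi=736.27.
(150−101)/(736.27−489.54) × (673.88−489.54) + 101 = 49/246.73 × 184.34 + 101 ≈ 137.61 → 138.
SO₂: row 252.8–411.3 (AQI 101–150). (150−101)·(365.7−252.8)/(411.3−252.8) + 101 = 49·112.9/158.5 + 101 ≈ 135.90 → 136.
CO: row 25.4–35.8 (AQI 101–150). (150−101)·(33.9−25.4)/(35.8−25.4) + 101 = 49·8.5/10.4 + 101 ≈ 141.05 → 141.
PM2.5: 83.98 ∈ [59.08, 126.91] ↔ index [51, 100].
51 + (83.98−59.08)·(100−51)/(126.91−59.08) = 51 + 24.90·49/67.83 ≈ 68.99, so AQI = 69.
Sub-indices: O₃→194, NO₂→138, SO₂→136, CO→141, PM2.5→69. Ranked high→low: 194, 141, 138, 136, 69. Second-highest sub-index = 141.

141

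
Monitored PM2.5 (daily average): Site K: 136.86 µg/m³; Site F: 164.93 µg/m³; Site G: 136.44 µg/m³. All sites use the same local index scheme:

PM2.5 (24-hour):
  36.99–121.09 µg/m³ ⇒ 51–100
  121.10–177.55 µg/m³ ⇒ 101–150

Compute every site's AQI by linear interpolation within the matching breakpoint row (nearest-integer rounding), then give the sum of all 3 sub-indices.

368

Site K: 136.86 lies in 121.10–177.55, so I_lo=101, I_hi=150, C_lo=121.10, C_hi=177.55.
(150−101)/(177.55−121.10) × (136.86−121.10) + 101 = 49/56.45 × 15.76 + 101 ≈ 114.68 → 115.
Site F 164.93: bracket 121.10–177.55 → index 101–150; slope 49/56.45, offset 43.83.
AQI = 101 + 49/56.45·43.83 ≈ 139.05 ⇒ 139.
Site G: row 121.10–177.55 (AQI 101–150). (150−101)·(136.44−121.10)/(177.55−121.10) + 101 = 49·15.34/56.45 + 101 ≈ 114.32 → 114.
AQIs: Site K=115, Site F=139, Site G=114. Sum = 115 + 139 + 114 = 368.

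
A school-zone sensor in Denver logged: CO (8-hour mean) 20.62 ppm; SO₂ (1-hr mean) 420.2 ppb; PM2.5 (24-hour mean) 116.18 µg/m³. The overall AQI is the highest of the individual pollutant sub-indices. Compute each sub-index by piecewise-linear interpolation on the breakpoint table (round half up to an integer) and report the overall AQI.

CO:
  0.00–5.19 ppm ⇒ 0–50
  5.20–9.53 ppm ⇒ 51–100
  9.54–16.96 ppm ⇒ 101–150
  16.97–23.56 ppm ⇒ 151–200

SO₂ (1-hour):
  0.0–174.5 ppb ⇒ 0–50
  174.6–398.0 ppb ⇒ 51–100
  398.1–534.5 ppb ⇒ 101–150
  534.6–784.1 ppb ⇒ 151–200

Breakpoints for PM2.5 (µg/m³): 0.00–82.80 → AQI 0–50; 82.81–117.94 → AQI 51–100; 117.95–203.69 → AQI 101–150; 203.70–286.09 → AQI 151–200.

178

CO 20.62: bracket 16.97–23.56 → index 151–200; slope 49/6.59, offset 3.65.
AQI = 151 + 49/6.59·3.65 ≈ 178.14 ⇒ 178.
SO₂ 420.2: bracket 398.1–534.5 → index 101–150; slope 49/136.4, offset 22.1.
AQI = 101 + 49/136.4·22.1 ≈ 108.94 ⇒ 109.
PM2.5 116.18: bracket 82.81–117.94 → index 51–100; slope 49/35.13, offset 33.37.
AQI = 51 + 49/35.13·33.37 ≈ 97.55 ⇒ 98.
Sub-indices: CO→178, SO₂→109, PM2.5→98. Overall AQI = max = 178; dominant pollutant is CO.
AQI 178: Unhealthy.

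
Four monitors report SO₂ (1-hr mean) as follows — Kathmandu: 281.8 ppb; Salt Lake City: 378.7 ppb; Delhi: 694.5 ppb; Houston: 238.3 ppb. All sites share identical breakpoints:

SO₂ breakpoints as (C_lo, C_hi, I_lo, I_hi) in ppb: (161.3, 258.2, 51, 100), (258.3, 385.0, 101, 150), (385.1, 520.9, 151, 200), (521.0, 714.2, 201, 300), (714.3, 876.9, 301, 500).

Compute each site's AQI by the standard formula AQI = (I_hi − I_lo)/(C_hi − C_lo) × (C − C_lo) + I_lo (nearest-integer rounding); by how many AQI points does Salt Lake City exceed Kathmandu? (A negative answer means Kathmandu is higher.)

38

Kathmandu: 281.8 ∈ [258.3, 385.0] ↔ index [101, 150].
101 + (281.8−258.3)·(150−101)/(385.0−258.3) = 101 + 23.5·49/126.7 ≈ 110.09, so AQI = 110.
Salt Lake City 378.7: bracket 258.3–385.0 → index 101–150; slope 49/126.7, offset 120.4.
AQI = 101 + 49/126.7·120.4 ≈ 147.56 ⇒ 148.
Delhi: 694.5 lies in 521.0–714.2, so I_lo=201, I_hi=300, C_lo=521.0, C_hi=714.2.
(300−201)/(714.2−521.0) × (694.5−521.0) + 201 = 99/193.2 × 173.5 + 201 ≈ 289.91 → 290.
Houston: 238.3 ∈ [161.3, 258.2] ↔ index [51, 100].
51 + (238.3−161.3)·(100−51)/(258.2−161.3) = 51 + 77.0·49/96.9 ≈ 89.94, so AQI = 90.
AQIs: Kathmandu=110, Salt Lake City=148, Delhi=290, Houston=90. Salt Lake City (148) − Kathmandu (110) = 38.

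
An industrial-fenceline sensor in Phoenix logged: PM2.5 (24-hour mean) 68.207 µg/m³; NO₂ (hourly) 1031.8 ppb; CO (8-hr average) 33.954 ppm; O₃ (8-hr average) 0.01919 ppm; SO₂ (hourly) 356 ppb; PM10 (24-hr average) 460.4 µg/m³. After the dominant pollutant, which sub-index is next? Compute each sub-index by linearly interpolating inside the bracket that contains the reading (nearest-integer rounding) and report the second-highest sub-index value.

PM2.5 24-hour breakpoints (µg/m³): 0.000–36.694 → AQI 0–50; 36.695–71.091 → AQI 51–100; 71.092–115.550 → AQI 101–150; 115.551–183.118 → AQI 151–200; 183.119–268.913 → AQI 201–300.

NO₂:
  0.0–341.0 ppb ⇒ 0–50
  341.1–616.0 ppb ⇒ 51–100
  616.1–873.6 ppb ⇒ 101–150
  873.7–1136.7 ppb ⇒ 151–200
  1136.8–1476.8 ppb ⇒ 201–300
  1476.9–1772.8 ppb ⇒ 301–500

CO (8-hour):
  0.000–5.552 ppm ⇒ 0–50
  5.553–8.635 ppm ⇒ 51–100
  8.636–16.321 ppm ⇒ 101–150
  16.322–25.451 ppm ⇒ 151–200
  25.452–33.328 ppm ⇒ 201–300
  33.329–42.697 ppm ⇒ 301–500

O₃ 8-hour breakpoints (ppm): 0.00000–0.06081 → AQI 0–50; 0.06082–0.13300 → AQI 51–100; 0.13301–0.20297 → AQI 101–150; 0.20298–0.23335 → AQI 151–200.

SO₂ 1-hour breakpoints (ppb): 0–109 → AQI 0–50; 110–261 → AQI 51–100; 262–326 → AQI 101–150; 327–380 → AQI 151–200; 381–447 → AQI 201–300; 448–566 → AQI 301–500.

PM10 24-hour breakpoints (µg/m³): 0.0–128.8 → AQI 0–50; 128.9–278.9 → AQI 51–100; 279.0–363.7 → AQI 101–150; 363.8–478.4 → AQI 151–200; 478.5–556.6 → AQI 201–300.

192

PM2.5: row 36.695–71.091 (AQI 51–100). (100−51)·(68.207−36.695)/(71.091−36.695) + 51 = 49·31.512/34.396 + 51 ≈ 95.89 → 96.
NO₂: 1031.8 lies in 873.7–1136.7, so I_lo=151, I_hi=200, C_lo=873.7, C_hi=1136.7.
(200−151)/(1136.7−873.7) × (1031.8−873.7) + 151 = 49/263.0 × 158.1 + 151 ≈ 180.46 → 180.
CO: row 33.329–42.697 (AQI 301–500). (500−301)·(33.954−33.329)/(42.697−33.329) + 301 = 199·0.625/9.368 + 301 ≈ 314.28 → 314.
O₃: 0.01919 lies in 0.00000–0.06081, so I_lo=0, I_hi=50, C_lo=0.00000, C_hi=0.06081.
(50−0)/(0.06081−0.00000) × (0.01919−0.00000) + 0 = 50/0.06081 × 0.01919 + 0 ≈ 15.78 → 16.
SO₂: 356 lies in 327–380, so I_lo=151, I_hi=200, C_lo=327, C_hi=380.
(200−151)/(380−327) × (356−327) + 151 = 49/53 × 29 + 151 ≈ 177.81 → 178.
PM10: row 363.8–478.4 (AQI 151–200). (200−151)·(460.4−363.8)/(478.4−363.8) + 151 = 49·96.6/114.6 + 151 ≈ 192.30 → 192.
Sub-indices: PM2.5→96, NO₂→180, CO→314, O₃→16, SO₂→178, PM10→192. Ranked high→low: 314, 192, 180, 178, 96, 16. Second-highest sub-index = 192.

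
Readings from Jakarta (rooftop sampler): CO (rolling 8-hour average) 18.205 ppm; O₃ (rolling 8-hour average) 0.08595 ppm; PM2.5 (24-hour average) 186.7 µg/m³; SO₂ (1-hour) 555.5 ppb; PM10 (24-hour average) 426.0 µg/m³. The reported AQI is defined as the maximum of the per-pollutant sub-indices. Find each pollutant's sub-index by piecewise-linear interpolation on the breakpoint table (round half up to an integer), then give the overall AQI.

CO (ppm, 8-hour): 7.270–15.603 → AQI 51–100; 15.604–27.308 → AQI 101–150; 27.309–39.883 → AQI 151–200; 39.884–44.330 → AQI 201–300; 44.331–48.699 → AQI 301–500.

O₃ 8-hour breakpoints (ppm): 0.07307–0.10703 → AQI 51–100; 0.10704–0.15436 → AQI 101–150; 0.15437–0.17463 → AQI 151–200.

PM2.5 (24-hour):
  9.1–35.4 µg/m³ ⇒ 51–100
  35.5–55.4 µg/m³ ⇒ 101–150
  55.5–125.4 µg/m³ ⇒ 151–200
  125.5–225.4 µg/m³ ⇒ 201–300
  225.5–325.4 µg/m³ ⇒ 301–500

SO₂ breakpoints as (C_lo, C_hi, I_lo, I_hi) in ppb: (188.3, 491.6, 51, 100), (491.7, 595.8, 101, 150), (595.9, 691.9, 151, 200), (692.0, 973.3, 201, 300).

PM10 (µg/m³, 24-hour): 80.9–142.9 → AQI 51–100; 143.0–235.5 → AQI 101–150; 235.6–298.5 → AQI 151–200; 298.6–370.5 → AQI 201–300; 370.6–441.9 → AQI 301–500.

CO: 18.205 lies in 15.604–27.308, so I_lo=101, I_hi=150, C_lo=15.604, C_hi=27.308.
(150−101)/(27.308−15.604) × (18.205−15.604) + 101 = 49/11.704 × 2.601 + 101 ≈ 111.89 → 112.
O₃: 0.08595 ∈ [0.07307, 0.10703] ↔ index [51, 100].
51 + (0.08595−0.07307)·(100−51)/(0.10703−0.07307) = 51 + 0.01288·49/0.03396 ≈ 69.58, so AQI = 70.
PM2.5: 186.7 lies in 125.5–225.4, so I_lo=201, I_hi=300, C_lo=125.5, C_hi=225.4.
(300−201)/(225.4−125.5) × (186.7−125.5) + 201 = 99/99.9 × 61.2 + 201 ≈ 261.65 → 262.
SO₂: 555.5 ∈ [491.7, 595.8] ↔ index [101, 150].
101 + (555.5−491.7)·(150−101)/(595.8−491.7) = 101 + 63.8·49/104.1 ≈ 131.03, so AQI = 131.
PM10: 426.0 lies in 370.6–441.9, so I_lo=301, I_hi=500, C_lo=370.6, C_hi=441.9.
(500−301)/(441.9−370.6) × (426.0−370.6) + 301 = 199/71.3 × 55.4 + 301 ≈ 455.62 → 456.
Sub-indices: CO→112, O₃→70, PM2.5→262, SO₂→131, PM10→456. Overall AQI = max = 456; dominant pollutant is PM10.

456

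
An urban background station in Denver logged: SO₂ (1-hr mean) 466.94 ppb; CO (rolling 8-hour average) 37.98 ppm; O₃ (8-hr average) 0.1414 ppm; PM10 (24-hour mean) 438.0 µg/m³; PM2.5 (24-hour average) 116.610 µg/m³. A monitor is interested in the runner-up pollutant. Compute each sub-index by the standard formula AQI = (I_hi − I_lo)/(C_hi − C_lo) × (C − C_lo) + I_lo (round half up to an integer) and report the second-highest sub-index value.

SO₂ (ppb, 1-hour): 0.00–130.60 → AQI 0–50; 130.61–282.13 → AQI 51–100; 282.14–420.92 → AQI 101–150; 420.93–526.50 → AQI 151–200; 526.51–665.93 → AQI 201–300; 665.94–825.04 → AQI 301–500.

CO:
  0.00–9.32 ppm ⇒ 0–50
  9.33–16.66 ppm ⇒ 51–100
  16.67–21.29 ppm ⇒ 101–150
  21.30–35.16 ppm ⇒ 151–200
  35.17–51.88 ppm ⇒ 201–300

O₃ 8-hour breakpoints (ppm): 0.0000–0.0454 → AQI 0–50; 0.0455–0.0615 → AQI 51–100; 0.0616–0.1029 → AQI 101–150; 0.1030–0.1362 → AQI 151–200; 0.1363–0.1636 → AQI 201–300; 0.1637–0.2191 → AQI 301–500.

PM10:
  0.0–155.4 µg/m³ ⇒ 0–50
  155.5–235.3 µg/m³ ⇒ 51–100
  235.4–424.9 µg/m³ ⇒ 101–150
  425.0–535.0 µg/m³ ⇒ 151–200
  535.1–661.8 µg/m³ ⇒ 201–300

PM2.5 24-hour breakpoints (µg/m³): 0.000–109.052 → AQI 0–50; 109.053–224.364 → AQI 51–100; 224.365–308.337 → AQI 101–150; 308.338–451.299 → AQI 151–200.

218

SO₂ 466.94: bracket 420.93–526.50 → index 151–200; slope 49/105.57, offset 46.01.
AQI = 151 + 49/105.57·46.01 ≈ 172.36 ⇒ 172.
CO: 37.98 ∈ [35.17, 51.88] ↔ index [201, 300].
201 + (37.98−35.17)·(300−201)/(51.88−35.17) = 201 + 2.81·99/16.71 ≈ 217.65, so AQI = 218.
O₃: 0.1414 ∈ [0.1363, 0.1636] ↔ index [201, 300].
201 + (0.1414−0.1363)·(300−201)/(0.1636−0.1363) = 201 + 0.0051·99/0.0273 ≈ 219.49, so AQI = 219.
PM10: 438.0 ∈ [425.0, 535.0] ↔ index [151, 200].
151 + (438.0−425.0)·(200−151)/(535.0−425.0) = 151 + 13.0·49/110.0 ≈ 156.79, so AQI = 157.
PM2.5 116.610: bracket 109.053–224.364 → index 51–100; slope 49/115.311, offset 7.557.
AQI = 51 + 49/115.311·7.557 ≈ 54.21 ⇒ 54.
Sub-indices: SO₂→172, CO→218, O₃→219, PM10→157, PM2.5→54. Ranked high→low: 219, 218, 172, 157, 54. Second-highest sub-index = 218.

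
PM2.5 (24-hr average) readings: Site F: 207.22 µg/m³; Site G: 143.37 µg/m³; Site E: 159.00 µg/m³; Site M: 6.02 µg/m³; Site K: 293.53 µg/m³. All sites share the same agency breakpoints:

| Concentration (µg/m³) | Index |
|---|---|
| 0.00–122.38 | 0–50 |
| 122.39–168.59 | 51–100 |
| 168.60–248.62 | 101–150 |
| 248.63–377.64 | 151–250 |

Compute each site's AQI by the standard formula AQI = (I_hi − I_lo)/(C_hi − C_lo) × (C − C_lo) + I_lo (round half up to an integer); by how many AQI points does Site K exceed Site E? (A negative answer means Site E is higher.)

95

Site F: 207.22 lies in 168.60–248.62, so I_lo=101, I_hi=150, C_lo=168.60, C_hi=248.62.
(150−101)/(248.62−168.60) × (207.22−168.60) + 101 = 49/80.02 × 38.62 + 101 ≈ 124.65 → 125.
Site G: 143.37 ∈ [122.39, 168.59] ↔ index [51, 100].
51 + (143.37−122.39)·(100−51)/(168.59−122.39) = 51 + 20.98·49/46.20 ≈ 73.25, so AQI = 73.
Site E 159.00: bracket 122.39–168.59 → index 51–100; slope 49/46.20, offset 36.61.
AQI = 51 + 49/46.20·36.61 ≈ 89.83 ⇒ 90.
Site M: 6.02 lies in 0.00–122.38, so I_lo=0, I_hi=50, C_lo=0.00, C_hi=122.38.
(50−0)/(122.38−0.00) × (6.02−0.00) + 0 = 50/122.38 × 6.02 + 0 ≈ 2.46 → 2.
Site K: 293.53 ∈ [248.63, 377.64] ↔ index [151, 250].
151 + (293.53−248.63)·(250−151)/(377.64−248.63) = 151 + 44.90·99/129.01 ≈ 185.46, so AQI = 185.
AQIs: Site F=125, Site G=73, Site E=90, Site M=2, Site K=185. Site K (185) − Site E (90) = 95.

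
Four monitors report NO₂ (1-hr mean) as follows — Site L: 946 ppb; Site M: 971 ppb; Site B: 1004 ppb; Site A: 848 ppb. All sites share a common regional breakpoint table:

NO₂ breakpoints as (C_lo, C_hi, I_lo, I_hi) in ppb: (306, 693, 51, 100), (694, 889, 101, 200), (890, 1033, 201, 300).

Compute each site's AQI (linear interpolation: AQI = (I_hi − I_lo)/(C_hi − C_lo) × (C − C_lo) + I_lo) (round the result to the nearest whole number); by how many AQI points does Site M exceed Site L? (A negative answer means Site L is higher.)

17

Site L 946: bracket 890–1033 → index 201–300; slope 99/143, offset 56.
AQI = 201 + 99/143·56 ≈ 239.77 ⇒ 240.
Site M: 971 lies in 890–1033, so I_lo=201, I_hi=300, C_lo=890, C_hi=1033.
(300−201)/(1033−890) × (971−890) + 201 = 99/143 × 81 + 201 ≈ 257.08 → 257.
Site B: 1004 lies in 890–1033, so I_lo=201, I_hi=300, C_lo=890, C_hi=1033.
(300−201)/(1033−890) × (1004−890) + 201 = 99/143 × 114 + 201 ≈ 279.92 → 280.
Site A 848: bracket 694–889 → index 101–200; slope 99/195, offset 154.
AQI = 101 + 99/195·154 ≈ 179.18 ⇒ 179.
AQIs: Site L=240, Site M=257, Site B=280, Site A=179. Site M (257) − Site L (240) = 17.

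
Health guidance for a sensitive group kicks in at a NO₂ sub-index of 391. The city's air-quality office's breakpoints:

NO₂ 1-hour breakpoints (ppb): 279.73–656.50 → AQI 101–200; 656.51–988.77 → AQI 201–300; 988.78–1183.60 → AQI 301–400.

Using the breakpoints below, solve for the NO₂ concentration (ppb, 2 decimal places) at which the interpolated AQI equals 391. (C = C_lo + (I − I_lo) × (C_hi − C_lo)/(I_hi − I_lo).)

AQI 391 lies in the 301–400 band, which corresponds to 988.78–1183.60 ppb.
C = 988.78 + (391−301)×(1183.60−988.78)/(400−301) = 988.78 + 90×194.82/99 ≈ 1165.8891 ppb → 1165.89 ppb to 2 dp.

1165.89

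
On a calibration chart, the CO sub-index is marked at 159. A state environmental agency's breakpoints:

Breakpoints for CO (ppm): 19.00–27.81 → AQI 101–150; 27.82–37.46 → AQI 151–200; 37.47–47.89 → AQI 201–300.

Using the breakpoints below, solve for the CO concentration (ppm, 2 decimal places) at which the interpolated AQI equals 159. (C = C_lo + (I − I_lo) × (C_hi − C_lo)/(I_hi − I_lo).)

29.39

AQI 159 lies in the 151–200 band, which corresponds to 27.82–37.46 ppm.
C = 27.82 + (159−151)×(37.46−27.82)/(200−151) = 27.82 + 8×9.64/49 ≈ 29.3939 ppm → 29.39 ppm to 2 dp.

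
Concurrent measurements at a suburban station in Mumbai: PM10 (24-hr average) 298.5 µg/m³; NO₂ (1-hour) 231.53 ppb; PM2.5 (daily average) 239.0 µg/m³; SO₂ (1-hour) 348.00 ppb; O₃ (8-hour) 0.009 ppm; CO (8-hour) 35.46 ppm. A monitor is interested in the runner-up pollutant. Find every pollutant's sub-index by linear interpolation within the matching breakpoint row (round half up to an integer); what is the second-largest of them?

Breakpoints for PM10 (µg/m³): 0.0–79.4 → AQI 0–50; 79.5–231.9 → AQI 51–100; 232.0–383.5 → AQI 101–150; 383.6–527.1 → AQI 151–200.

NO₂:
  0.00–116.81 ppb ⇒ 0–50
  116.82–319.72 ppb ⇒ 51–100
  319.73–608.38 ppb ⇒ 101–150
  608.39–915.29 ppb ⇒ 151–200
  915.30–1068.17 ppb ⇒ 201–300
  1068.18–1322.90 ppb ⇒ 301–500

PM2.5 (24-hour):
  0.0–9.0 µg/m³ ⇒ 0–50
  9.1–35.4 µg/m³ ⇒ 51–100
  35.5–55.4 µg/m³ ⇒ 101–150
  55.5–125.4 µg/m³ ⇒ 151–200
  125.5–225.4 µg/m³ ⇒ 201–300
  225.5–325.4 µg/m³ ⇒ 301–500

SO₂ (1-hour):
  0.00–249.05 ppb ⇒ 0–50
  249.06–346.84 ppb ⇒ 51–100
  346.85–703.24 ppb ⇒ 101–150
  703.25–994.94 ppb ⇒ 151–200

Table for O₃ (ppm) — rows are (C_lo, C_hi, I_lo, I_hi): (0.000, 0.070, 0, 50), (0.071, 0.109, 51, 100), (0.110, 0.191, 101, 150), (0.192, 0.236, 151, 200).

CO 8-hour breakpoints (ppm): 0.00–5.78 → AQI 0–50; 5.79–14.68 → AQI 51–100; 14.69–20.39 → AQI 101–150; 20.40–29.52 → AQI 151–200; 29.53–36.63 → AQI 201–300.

284

PM10: 298.5 lies in 232.0–383.5, so I_lo=101, I_hi=150, C_lo=232.0, C_hi=383.5.
(150−101)/(383.5−232.0) × (298.5−232.0) + 101 = 49/151.5 × 66.5 + 101 ≈ 122.51 → 123.
NO₂: 231.53 lies in 116.82–319.72, so I_lo=51, I_hi=100, C_lo=116.82, C_hi=319.72.
(100−51)/(319.72−116.82) × (231.53−116.82) + 51 = 49/202.90 × 114.71 + 51 ≈ 78.70 → 79.
PM2.5 239.0: bracket 225.5–325.4 → index 301–500; slope 199/99.9, offset 13.5.
AQI = 301 + 199/99.9·13.5 ≈ 327.89 ⇒ 328.
SO₂: row 346.85–703.24 (AQI 101–150). (150−101)·(348.00−346.85)/(703.24−346.85) + 101 = 49·1.15/356.39 + 101 ≈ 101.16 → 101.
O₃ 0.009: bracket 0.000–0.070 → index 0–50; slope 50/0.070, offset 0.009.
AQI = 0 + 50/0.070·0.009 ≈ 6.43 ⇒ 6.
CO: row 29.53–36.63 (AQI 201–300). (300−201)·(35.46−29.53)/(36.63−29.53) + 201 = 99·5.93/7.10 + 201 ≈ 283.69 → 284.
Sub-indices: PM10→123, NO₂→79, PM2.5→328, SO₂→101, O₃→6, CO→284. Ranked high→low: 328, 284, 123, 101, 79, 6. Second-highest sub-index = 284.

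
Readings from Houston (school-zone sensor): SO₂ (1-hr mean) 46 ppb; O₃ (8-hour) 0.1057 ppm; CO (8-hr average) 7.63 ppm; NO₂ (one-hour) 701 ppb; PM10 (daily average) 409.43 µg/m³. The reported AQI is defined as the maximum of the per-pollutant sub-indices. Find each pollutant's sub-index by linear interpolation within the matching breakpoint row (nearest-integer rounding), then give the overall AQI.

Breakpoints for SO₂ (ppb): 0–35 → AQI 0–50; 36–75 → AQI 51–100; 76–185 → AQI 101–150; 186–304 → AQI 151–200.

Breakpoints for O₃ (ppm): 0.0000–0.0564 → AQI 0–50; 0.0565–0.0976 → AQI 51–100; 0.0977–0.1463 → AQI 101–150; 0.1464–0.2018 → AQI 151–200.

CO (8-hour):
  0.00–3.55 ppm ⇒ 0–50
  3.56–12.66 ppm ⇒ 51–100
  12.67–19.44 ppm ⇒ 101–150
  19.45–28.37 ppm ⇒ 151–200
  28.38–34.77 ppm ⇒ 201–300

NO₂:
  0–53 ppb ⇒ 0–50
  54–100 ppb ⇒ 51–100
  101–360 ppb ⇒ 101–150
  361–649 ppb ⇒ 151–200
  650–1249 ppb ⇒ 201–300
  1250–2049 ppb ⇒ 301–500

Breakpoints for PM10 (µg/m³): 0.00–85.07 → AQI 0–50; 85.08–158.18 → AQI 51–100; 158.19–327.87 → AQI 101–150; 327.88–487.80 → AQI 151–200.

SO₂ 46: bracket 36–75 → index 51–100; slope 49/39, offset 10.
AQI = 51 + 49/39·10 ≈ 63.56 ⇒ 64.
O₃: 0.1057 ∈ [0.0977, 0.1463] ↔ index [101, 150].
101 + (0.1057−0.0977)·(150−101)/(0.1463−0.0977) = 101 + 0.0080·49/0.0486 ≈ 109.07, so AQI = 109.
CO 7.63: bracket 3.56–12.66 → index 51–100; slope 49/9.10, offset 4.07.
AQI = 51 + 49/9.10·4.07 ≈ 72.92 ⇒ 73.
NO₂: 701 ∈ [650, 1249] ↔ index [201, 300].
201 + (701−650)·(300−201)/(1249−650) = 201 + 51·99/599 ≈ 209.43, so AQI = 209.
PM10: 409.43 ∈ [327.88, 487.80] ↔ index [151, 200].
151 + (409.43−327.88)·(200−151)/(487.80−327.88) = 151 + 81.55·49/159.92 ≈ 175.99, so AQI = 176.
Sub-indices: SO₂→64, O₃→109, CO→73, NO₂→209, PM10→176. Overall AQI = max = 209; dominant pollutant is NO₂.
AQI 209: Very Unhealthy.

209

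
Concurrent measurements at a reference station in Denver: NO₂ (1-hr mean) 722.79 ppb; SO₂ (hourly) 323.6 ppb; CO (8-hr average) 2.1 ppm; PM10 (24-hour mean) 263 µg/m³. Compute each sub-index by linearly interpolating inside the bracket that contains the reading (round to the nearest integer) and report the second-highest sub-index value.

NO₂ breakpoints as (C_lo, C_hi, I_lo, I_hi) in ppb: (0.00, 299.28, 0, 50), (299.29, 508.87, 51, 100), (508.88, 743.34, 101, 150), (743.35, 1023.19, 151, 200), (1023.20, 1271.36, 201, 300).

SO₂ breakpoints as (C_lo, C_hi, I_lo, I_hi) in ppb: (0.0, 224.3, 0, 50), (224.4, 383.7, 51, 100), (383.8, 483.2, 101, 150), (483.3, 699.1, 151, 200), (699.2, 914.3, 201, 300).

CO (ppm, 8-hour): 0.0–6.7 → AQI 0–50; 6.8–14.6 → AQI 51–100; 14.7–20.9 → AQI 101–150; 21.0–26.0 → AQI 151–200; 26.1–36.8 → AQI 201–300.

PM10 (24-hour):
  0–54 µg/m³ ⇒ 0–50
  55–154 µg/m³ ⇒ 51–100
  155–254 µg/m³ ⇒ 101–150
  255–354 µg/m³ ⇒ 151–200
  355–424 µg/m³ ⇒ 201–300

146

NO₂: 722.79 lies in 508.88–743.34, so I_lo=101, I_hi=150, C_lo=508.88, C_hi=743.34.
(150−101)/(743.34−508.88) × (722.79−508.88) + 101 = 49/234.46 × 213.91 + 101 ≈ 145.71 → 146.
SO₂: 323.6 lies in 224.4–383.7, so I_lo=51, I_hi=100, C_lo=224.4, C_hi=383.7.
(100−51)/(383.7−224.4) × (323.6−224.4) + 51 = 49/159.3 × 99.2 + 51 ≈ 81.51 → 82.
CO 2.1: bracket 0.0–6.7 → index 0–50; slope 50/6.7, offset 2.1.
AQI = 0 + 50/6.7·2.1 ≈ 15.67 ⇒ 16.
PM10 263: bracket 255–354 → index 151–200; slope 49/99, offset 8.
AQI = 151 + 49/99·8 ≈ 154.96 ⇒ 155.
Sub-indices: NO₂→146, SO₂→82, CO→16, PM10→155. Ranked high→low: 155, 146, 82, 16. Second-highest sub-index = 146.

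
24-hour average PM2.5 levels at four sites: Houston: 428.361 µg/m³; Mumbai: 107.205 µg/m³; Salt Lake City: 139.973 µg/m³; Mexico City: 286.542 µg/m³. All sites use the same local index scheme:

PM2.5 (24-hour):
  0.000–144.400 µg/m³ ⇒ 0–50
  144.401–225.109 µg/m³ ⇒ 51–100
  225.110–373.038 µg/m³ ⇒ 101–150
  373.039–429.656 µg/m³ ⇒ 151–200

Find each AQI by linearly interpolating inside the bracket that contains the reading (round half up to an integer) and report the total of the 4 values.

405

Houston: 428.361 lies in 373.039–429.656, so I_lo=151, I_hi=200, C_lo=373.039, C_hi=429.656.
(200−151)/(429.656−373.039) × (428.361−373.039) + 151 = 49/56.617 × 55.322 + 151 ≈ 198.88 → 199.
Mumbai: 107.205 lies in 0.000–144.400, so I_lo=0, I_hi=50, C_lo=0.000, C_hi=144.400.
(50−0)/(144.400−0.000) × (107.205−0.000) + 0 = 50/144.400 × 107.205 + 0 ≈ 37.12 → 37.
Salt Lake City: 139.973 ∈ [0.000, 144.400] ↔ index [0, 50].
0 + (139.973−0.000)·(50−0)/(144.400−0.000) = 0 + 139.973·50/144.400 ≈ 48.47, so AQI = 48.
Mexico City: 286.542 lies in 225.110–373.038, so I_lo=101, I_hi=150, C_lo=225.110, C_hi=373.038.
(150−101)/(373.038−225.110) × (286.542−225.110) + 101 = 49/147.928 × 61.432 + 101 ≈ 121.35 → 121.
AQIs: Houston=199, Mumbai=37, Salt Lake City=48, Mexico City=121. Sum = 199 + 37 + 48 + 121 = 405.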